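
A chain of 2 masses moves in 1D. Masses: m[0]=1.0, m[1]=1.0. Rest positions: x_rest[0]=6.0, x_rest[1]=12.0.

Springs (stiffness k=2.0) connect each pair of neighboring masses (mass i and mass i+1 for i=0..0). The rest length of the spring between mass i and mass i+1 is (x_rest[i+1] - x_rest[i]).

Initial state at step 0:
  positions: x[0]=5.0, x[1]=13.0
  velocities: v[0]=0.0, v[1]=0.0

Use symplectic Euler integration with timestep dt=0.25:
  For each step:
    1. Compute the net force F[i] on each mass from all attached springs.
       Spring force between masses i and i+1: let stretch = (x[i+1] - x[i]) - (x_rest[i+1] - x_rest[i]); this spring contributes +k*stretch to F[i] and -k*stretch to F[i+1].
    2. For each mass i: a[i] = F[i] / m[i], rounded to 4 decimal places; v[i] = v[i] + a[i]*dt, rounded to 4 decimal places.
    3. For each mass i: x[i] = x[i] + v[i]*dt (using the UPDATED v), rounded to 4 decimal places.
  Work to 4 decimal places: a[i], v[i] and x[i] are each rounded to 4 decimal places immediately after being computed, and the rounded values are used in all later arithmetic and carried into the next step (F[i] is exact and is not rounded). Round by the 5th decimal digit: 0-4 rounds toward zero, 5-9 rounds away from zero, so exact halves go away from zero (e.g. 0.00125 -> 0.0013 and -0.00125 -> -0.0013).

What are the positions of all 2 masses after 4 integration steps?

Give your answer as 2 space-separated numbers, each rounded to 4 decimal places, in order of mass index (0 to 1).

Step 0: x=[5.0000 13.0000] v=[0.0000 0.0000]
Step 1: x=[5.2500 12.7500] v=[1.0000 -1.0000]
Step 2: x=[5.6875 12.3125] v=[1.7500 -1.7500]
Step 3: x=[6.2031 11.7969] v=[2.0625 -2.0625]
Step 4: x=[6.6680 11.3321] v=[1.8594 -1.8594]

Answer: 6.6680 11.3321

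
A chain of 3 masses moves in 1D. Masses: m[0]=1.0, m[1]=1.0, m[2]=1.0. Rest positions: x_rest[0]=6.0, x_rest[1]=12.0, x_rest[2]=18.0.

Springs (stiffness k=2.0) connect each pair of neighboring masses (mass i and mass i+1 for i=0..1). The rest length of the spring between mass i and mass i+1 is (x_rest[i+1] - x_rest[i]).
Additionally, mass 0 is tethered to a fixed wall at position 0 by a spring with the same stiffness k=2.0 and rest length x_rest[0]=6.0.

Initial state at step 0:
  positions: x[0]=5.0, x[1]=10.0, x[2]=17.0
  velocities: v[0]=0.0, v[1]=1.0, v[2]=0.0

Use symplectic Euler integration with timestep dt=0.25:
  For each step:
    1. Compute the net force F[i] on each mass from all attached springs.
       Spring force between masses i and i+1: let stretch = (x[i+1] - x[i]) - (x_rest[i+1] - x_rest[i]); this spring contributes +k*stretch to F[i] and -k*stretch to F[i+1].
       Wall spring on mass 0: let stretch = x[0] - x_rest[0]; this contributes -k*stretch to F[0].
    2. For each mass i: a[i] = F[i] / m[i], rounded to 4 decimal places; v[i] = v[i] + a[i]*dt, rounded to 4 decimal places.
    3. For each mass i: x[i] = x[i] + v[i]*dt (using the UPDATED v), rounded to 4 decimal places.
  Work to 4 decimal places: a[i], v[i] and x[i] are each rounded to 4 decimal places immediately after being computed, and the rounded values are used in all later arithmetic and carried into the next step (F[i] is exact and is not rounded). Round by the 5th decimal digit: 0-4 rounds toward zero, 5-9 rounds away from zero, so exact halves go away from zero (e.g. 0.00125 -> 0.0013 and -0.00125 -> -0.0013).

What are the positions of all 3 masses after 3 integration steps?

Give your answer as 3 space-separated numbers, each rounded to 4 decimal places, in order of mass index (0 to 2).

Step 0: x=[5.0000 10.0000 17.0000] v=[0.0000 1.0000 0.0000]
Step 1: x=[5.0000 10.5000 16.8750] v=[0.0000 2.0000 -0.5000]
Step 2: x=[5.0625 11.1094 16.7031] v=[0.2500 2.4375 -0.6875]
Step 3: x=[5.2481 11.6621 16.5820] v=[0.7422 2.2109 -0.4844]

Answer: 5.2481 11.6621 16.5820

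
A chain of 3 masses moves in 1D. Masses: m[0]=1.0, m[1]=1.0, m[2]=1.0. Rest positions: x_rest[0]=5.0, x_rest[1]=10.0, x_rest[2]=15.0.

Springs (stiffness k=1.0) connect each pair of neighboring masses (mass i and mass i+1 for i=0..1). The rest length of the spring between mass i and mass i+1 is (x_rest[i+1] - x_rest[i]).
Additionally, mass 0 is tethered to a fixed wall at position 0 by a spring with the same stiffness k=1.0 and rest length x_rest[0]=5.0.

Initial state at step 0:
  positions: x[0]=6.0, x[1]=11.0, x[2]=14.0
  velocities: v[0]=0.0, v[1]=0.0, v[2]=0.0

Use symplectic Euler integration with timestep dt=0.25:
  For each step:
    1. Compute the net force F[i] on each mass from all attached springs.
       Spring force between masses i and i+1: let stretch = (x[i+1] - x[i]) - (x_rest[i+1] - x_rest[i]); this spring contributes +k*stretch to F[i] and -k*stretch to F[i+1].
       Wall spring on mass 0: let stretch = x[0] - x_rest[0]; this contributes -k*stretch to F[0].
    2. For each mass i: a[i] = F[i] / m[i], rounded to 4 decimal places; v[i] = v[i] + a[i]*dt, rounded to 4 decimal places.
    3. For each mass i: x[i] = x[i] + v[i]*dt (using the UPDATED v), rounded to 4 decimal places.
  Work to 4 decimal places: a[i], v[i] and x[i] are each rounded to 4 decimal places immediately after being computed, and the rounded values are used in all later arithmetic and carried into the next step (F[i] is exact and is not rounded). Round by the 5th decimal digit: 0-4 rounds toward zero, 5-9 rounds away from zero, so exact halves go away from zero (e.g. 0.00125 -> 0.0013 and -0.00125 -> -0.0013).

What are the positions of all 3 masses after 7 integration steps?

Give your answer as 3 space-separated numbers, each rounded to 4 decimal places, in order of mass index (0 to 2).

Step 0: x=[6.0000 11.0000 14.0000] v=[0.0000 0.0000 0.0000]
Step 1: x=[5.9375 10.8750 14.1250] v=[-0.2500 -0.5000 0.5000]
Step 2: x=[5.8125 10.6445 14.3594] v=[-0.5000 -0.9219 0.9375]
Step 3: x=[5.6262 10.3442 14.6741] v=[-0.7451 -1.2012 1.2588]
Step 4: x=[5.3832 10.0197 15.0307] v=[-0.9722 -1.2982 1.4263]
Step 5: x=[5.0935 9.7186 15.3866] v=[-1.1589 -1.2046 1.4236]
Step 6: x=[4.7745 9.4826 15.7008] v=[-1.2760 -0.9439 1.2566]
Step 7: x=[4.4514 9.3410 15.9388] v=[-1.2926 -0.5664 0.9521]

Answer: 4.4514 9.3410 15.9388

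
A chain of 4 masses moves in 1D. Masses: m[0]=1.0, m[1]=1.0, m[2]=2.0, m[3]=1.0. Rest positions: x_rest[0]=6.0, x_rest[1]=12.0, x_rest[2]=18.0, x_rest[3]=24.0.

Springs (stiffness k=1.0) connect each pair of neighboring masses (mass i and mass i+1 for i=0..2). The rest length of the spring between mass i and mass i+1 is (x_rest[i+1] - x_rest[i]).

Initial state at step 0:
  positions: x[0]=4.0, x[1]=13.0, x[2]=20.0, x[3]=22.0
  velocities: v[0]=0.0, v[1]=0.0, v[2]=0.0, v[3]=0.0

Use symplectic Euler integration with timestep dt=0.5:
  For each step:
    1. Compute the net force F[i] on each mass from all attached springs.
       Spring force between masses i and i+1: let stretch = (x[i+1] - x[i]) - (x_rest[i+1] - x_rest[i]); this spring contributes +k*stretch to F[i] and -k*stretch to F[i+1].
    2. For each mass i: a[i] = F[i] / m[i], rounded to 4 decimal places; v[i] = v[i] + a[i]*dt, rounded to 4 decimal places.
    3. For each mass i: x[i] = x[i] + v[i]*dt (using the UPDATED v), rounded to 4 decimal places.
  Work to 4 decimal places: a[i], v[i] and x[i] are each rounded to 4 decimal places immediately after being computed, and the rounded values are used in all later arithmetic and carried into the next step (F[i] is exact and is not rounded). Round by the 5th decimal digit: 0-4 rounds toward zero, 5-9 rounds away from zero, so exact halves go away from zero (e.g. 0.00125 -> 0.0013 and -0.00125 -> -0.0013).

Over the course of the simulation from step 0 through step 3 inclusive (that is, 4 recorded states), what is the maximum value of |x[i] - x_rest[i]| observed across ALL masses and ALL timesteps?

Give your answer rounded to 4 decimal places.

Answer: 2.1251

Derivation:
Step 0: x=[4.0000 13.0000 20.0000 22.0000] v=[0.0000 0.0000 0.0000 0.0000]
Step 1: x=[4.7500 12.5000 19.3750 23.0000] v=[1.5000 -1.0000 -1.2500 2.0000]
Step 2: x=[5.9375 11.7813 18.3438 24.5938] v=[2.3750 -1.4375 -2.0625 3.1875]
Step 3: x=[7.0860 11.2422 17.2735 26.1251] v=[2.2969 -1.0782 -2.1407 3.0625]
Max displacement = 2.1251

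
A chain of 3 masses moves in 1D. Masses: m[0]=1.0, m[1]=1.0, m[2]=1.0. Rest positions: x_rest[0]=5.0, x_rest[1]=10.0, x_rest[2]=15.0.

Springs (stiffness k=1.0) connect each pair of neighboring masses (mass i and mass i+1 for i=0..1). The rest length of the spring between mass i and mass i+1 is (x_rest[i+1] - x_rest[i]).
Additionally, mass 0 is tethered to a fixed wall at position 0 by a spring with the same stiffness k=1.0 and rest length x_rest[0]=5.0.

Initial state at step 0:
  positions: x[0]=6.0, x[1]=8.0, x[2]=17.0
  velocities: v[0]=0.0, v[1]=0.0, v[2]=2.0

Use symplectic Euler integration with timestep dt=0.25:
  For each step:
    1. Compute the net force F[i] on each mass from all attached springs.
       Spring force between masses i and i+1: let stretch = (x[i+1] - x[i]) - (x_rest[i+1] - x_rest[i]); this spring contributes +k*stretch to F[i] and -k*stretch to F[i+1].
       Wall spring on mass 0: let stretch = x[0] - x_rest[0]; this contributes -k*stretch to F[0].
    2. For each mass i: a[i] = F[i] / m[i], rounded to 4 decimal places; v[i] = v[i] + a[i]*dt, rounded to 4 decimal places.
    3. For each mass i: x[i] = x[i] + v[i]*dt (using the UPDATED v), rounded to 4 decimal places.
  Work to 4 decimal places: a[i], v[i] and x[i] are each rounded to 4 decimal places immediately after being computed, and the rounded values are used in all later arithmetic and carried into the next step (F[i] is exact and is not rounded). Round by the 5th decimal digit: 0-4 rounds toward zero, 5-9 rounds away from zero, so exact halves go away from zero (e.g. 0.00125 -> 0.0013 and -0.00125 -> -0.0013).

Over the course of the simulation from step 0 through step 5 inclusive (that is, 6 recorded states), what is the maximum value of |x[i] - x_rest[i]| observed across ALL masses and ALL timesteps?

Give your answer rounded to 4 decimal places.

Answer: 2.5137

Derivation:
Step 0: x=[6.0000 8.0000 17.0000] v=[0.0000 0.0000 2.0000]
Step 1: x=[5.7500 8.4375 17.2500] v=[-1.0000 1.7500 1.0000]
Step 2: x=[5.3086 9.2578 17.2617] v=[-1.7656 3.2813 0.0469]
Step 3: x=[4.7822 10.3316 17.0857] v=[-2.1055 4.2950 -0.7041]
Step 4: x=[4.3038 11.4807 16.8001] v=[-1.9137 4.5962 -1.1426]
Step 5: x=[4.0050 12.5137 16.4945] v=[-1.1954 4.1318 -1.2225]
Max displacement = 2.5137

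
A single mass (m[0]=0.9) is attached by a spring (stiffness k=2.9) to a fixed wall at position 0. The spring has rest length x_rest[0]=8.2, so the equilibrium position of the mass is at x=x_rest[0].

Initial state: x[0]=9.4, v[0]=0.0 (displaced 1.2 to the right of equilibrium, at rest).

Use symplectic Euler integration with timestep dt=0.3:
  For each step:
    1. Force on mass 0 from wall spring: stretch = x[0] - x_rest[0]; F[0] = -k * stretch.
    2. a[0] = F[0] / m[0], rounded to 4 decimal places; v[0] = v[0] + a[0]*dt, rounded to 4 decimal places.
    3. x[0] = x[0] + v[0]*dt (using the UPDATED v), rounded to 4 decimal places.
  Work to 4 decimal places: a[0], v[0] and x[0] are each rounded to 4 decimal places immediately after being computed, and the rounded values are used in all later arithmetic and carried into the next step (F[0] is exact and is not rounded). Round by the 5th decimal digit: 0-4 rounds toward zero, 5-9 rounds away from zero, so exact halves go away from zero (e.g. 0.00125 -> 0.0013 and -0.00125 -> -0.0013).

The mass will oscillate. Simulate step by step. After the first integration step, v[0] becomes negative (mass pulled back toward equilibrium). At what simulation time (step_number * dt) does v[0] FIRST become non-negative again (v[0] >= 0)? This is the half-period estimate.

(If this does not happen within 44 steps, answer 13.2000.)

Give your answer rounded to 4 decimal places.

Step 0: x=[9.4000] v=[0.0000]
Step 1: x=[9.0520] v=[-1.1600]
Step 2: x=[8.4569] v=[-1.9836]
Step 3: x=[7.7873] v=[-2.2319]
Step 4: x=[7.2374] v=[-1.8330]
Step 5: x=[6.9667] v=[-0.9025]
Step 6: x=[7.0536] v=[0.2897]
First v>=0 after going negative at step 6, time=1.8000

Answer: 1.8000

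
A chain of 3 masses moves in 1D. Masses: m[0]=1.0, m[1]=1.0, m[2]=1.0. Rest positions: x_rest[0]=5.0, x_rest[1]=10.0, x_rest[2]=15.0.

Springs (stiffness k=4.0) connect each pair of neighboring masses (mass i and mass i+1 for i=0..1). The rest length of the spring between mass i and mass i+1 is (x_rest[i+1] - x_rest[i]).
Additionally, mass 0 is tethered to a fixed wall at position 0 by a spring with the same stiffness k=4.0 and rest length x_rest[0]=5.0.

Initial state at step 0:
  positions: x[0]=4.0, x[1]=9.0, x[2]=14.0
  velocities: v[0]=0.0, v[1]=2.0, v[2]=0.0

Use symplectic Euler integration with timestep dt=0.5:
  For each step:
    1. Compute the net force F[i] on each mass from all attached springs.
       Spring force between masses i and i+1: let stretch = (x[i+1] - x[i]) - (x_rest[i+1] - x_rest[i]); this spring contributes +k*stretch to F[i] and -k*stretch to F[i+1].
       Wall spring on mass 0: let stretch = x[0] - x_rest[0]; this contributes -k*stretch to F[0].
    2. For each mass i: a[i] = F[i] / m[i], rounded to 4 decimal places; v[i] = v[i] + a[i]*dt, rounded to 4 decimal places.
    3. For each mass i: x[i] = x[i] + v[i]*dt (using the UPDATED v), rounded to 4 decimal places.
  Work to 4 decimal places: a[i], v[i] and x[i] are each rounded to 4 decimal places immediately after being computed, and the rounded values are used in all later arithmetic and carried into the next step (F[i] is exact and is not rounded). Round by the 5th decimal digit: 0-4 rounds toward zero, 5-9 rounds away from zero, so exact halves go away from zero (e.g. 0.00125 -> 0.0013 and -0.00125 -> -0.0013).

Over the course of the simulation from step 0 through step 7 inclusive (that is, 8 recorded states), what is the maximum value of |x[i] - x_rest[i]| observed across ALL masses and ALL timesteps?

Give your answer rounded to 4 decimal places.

Answer: 2.0000

Derivation:
Step 0: x=[4.0000 9.0000 14.0000] v=[0.0000 2.0000 0.0000]
Step 1: x=[5.0000 10.0000 14.0000] v=[2.0000 2.0000 0.0000]
Step 2: x=[6.0000 10.0000 15.0000] v=[2.0000 0.0000 2.0000]
Step 3: x=[5.0000 11.0000 16.0000] v=[-2.0000 2.0000 2.0000]
Step 4: x=[5.0000 11.0000 17.0000] v=[0.0000 0.0000 2.0000]
Step 5: x=[6.0000 11.0000 17.0000] v=[2.0000 0.0000 0.0000]
Step 6: x=[6.0000 12.0000 16.0000] v=[0.0000 2.0000 -2.0000]
Step 7: x=[6.0000 11.0000 16.0000] v=[0.0000 -2.0000 0.0000]
Max displacement = 2.0000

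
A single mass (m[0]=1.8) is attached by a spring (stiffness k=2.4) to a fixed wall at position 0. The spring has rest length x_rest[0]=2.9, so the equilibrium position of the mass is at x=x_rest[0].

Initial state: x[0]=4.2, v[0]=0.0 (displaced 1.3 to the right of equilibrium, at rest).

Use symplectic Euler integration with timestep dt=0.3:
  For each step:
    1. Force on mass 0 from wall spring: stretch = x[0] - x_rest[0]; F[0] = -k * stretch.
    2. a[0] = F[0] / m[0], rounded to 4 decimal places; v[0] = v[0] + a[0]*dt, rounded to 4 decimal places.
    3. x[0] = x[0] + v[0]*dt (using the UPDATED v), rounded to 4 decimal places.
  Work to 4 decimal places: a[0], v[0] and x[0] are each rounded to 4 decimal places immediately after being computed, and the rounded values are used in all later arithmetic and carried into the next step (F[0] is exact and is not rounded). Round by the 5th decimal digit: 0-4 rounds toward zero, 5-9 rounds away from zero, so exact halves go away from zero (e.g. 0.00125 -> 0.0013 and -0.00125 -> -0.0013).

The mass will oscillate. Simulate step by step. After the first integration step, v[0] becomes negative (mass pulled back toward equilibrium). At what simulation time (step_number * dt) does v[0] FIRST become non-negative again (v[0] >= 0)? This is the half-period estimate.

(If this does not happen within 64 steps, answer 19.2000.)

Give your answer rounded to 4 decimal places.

Answer: 3.0000

Derivation:
Step 0: x=[4.2000] v=[0.0000]
Step 1: x=[4.0440] v=[-0.5200]
Step 2: x=[3.7507] v=[-0.9776]
Step 3: x=[3.3553] v=[-1.3179]
Step 4: x=[2.9053] v=[-1.5000]
Step 5: x=[2.4547] v=[-1.5021]
Step 6: x=[2.0575] v=[-1.3240]
Step 7: x=[1.7614] v=[-0.9870]
Step 8: x=[1.6019] v=[-0.5316]
Step 9: x=[1.5982] v=[-0.0124]
Step 10: x=[1.7507] v=[0.5083]
First v>=0 after going negative at step 10, time=3.0000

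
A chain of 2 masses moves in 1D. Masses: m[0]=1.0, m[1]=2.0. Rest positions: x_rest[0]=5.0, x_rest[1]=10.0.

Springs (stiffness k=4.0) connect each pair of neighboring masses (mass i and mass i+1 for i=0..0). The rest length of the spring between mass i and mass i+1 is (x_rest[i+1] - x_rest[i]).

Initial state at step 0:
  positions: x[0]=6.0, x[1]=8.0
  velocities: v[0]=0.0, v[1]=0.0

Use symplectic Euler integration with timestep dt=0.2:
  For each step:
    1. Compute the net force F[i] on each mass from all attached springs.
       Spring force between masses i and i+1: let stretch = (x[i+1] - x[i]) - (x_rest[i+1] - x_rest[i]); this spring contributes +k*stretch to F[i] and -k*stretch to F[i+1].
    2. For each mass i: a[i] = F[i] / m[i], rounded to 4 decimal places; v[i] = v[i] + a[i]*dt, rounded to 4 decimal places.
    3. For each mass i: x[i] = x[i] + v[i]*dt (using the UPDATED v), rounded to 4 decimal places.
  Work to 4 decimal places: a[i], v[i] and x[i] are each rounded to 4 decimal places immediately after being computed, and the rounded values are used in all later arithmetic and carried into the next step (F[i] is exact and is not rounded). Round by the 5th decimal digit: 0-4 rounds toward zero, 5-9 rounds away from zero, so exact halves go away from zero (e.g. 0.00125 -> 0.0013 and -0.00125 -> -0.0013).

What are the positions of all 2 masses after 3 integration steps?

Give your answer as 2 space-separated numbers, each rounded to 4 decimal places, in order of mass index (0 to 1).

Step 0: x=[6.0000 8.0000] v=[0.0000 0.0000]
Step 1: x=[5.5200 8.2400] v=[-2.4000 1.2000]
Step 2: x=[4.6752 8.6624] v=[-4.2240 2.1120]
Step 3: x=[3.6684 9.1658] v=[-5.0342 2.5171]

Answer: 3.6684 9.1658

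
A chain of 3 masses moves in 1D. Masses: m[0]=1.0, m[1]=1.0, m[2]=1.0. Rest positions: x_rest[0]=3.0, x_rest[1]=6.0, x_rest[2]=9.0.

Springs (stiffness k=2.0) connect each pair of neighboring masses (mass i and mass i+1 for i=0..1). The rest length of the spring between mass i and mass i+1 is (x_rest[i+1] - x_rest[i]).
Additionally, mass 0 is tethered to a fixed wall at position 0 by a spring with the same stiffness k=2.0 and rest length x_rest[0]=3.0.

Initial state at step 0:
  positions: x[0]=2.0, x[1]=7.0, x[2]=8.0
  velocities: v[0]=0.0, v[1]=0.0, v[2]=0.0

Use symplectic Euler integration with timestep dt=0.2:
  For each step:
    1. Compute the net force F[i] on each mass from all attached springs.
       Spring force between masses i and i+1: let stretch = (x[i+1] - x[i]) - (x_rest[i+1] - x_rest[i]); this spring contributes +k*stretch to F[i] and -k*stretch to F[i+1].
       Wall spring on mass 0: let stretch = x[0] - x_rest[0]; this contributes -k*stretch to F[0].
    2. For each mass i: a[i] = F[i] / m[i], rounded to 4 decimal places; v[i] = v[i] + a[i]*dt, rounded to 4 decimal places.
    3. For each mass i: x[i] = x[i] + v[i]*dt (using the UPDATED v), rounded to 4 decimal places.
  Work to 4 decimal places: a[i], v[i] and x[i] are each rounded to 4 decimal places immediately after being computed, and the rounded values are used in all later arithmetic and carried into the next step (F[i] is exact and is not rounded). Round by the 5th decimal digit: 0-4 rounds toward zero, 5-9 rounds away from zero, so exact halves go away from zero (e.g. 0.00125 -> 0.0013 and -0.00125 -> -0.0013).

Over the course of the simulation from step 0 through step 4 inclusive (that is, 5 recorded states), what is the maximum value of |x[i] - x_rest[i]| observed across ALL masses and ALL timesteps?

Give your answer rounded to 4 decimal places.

Answer: 1.0970

Derivation:
Step 0: x=[2.0000 7.0000 8.0000] v=[0.0000 0.0000 0.0000]
Step 1: x=[2.2400 6.6800 8.1600] v=[1.2000 -1.6000 0.8000]
Step 2: x=[2.6560 6.1232 8.4416] v=[2.0800 -2.7840 1.4080]
Step 3: x=[3.1369 5.4745 8.7777] v=[2.4045 -3.2435 1.6806]
Step 4: x=[3.5539 4.9030 9.0896] v=[2.0848 -2.8573 1.5593]
Max displacement = 1.0970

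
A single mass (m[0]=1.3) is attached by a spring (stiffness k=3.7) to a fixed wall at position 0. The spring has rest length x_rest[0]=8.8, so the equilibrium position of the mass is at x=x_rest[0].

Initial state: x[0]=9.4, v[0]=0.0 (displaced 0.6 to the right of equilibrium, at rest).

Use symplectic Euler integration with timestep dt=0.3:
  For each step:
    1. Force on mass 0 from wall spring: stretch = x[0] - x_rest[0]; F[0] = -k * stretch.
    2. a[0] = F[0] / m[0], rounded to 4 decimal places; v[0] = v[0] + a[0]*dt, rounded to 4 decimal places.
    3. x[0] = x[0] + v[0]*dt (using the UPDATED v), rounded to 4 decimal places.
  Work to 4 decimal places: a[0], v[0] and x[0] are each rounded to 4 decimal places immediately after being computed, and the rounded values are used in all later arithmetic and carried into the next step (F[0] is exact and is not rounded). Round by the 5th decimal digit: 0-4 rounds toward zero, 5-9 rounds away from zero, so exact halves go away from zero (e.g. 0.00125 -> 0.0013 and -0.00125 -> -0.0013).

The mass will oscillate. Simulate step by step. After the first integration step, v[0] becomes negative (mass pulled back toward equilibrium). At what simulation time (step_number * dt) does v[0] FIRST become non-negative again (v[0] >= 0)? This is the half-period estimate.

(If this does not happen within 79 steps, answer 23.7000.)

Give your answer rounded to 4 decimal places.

Answer: 2.1000

Derivation:
Step 0: x=[9.4000] v=[0.0000]
Step 1: x=[9.2463] v=[-0.5123]
Step 2: x=[8.9783] v=[-0.8934]
Step 3: x=[8.6646] v=[-1.0457]
Step 4: x=[8.3856] v=[-0.9301]
Step 5: x=[8.2127] v=[-0.5763]
Step 6: x=[8.1902] v=[-0.0749]
Step 7: x=[8.3239] v=[0.4458]
First v>=0 after going negative at step 7, time=2.1000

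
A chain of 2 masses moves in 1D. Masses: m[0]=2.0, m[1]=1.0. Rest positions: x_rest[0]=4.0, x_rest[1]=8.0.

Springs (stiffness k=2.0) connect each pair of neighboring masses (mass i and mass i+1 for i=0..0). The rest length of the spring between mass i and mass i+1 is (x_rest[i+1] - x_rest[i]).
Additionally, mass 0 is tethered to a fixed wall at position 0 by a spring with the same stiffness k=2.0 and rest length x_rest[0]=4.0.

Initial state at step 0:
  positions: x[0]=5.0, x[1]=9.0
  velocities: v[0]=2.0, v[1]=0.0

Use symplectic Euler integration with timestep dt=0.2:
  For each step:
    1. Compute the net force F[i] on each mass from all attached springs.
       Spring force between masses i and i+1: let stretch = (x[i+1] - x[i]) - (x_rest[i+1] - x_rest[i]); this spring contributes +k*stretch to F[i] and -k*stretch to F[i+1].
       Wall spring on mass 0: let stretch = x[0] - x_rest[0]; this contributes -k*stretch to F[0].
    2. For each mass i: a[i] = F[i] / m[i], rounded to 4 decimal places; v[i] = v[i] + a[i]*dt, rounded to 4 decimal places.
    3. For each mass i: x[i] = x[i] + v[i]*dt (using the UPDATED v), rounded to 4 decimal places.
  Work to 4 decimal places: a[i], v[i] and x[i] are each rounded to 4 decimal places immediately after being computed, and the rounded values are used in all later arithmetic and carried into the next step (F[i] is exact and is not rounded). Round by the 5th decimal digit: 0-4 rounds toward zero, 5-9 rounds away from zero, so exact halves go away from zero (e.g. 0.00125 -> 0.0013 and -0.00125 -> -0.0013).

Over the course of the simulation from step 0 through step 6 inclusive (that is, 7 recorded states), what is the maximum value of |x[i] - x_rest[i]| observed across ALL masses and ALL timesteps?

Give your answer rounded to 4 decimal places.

Step 0: x=[5.0000 9.0000] v=[2.0000 0.0000]
Step 1: x=[5.3600 9.0000] v=[1.8000 0.0000]
Step 2: x=[5.6512 9.0288] v=[1.4560 0.1440]
Step 3: x=[5.8515 9.1074] v=[1.0013 0.3930]
Step 4: x=[5.9479 9.2455] v=[0.4822 0.6906]
Step 5: x=[5.9383 9.4398] v=[-0.0479 0.9716]
Step 6: x=[5.8312 9.6740] v=[-0.5353 1.1710]
Max displacement = 1.9479

Answer: 1.9479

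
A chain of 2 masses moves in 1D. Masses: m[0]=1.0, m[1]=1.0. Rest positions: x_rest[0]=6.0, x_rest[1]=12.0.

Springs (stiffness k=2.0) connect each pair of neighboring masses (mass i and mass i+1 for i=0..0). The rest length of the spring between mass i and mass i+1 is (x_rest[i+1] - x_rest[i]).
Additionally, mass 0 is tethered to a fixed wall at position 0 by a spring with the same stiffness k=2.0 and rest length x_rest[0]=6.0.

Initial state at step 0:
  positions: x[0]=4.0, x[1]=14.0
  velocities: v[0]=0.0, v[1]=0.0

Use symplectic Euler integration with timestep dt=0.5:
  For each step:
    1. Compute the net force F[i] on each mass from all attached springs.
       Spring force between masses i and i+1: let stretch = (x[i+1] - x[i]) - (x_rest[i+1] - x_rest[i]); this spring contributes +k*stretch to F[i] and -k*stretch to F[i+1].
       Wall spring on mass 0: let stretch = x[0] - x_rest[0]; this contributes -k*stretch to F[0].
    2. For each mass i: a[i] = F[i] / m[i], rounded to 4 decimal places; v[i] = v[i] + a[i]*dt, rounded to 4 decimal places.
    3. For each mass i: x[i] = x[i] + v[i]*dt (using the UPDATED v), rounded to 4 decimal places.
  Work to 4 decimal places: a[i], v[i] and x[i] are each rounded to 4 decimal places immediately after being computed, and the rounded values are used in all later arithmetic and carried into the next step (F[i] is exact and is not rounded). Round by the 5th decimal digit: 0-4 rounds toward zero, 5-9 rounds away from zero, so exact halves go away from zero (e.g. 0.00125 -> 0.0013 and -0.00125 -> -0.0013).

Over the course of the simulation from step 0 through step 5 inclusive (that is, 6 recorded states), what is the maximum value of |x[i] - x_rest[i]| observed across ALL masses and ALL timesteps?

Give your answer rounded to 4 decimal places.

Step 0: x=[4.0000 14.0000] v=[0.0000 0.0000]
Step 1: x=[7.0000 12.0000] v=[6.0000 -4.0000]
Step 2: x=[9.0000 10.5000] v=[4.0000 -3.0000]
Step 3: x=[7.2500 11.2500] v=[-3.5000 1.5000]
Step 4: x=[3.8750 13.0000] v=[-6.7500 3.5000]
Step 5: x=[3.1250 13.1875] v=[-1.5000 0.3750]
Max displacement = 3.0000

Answer: 3.0000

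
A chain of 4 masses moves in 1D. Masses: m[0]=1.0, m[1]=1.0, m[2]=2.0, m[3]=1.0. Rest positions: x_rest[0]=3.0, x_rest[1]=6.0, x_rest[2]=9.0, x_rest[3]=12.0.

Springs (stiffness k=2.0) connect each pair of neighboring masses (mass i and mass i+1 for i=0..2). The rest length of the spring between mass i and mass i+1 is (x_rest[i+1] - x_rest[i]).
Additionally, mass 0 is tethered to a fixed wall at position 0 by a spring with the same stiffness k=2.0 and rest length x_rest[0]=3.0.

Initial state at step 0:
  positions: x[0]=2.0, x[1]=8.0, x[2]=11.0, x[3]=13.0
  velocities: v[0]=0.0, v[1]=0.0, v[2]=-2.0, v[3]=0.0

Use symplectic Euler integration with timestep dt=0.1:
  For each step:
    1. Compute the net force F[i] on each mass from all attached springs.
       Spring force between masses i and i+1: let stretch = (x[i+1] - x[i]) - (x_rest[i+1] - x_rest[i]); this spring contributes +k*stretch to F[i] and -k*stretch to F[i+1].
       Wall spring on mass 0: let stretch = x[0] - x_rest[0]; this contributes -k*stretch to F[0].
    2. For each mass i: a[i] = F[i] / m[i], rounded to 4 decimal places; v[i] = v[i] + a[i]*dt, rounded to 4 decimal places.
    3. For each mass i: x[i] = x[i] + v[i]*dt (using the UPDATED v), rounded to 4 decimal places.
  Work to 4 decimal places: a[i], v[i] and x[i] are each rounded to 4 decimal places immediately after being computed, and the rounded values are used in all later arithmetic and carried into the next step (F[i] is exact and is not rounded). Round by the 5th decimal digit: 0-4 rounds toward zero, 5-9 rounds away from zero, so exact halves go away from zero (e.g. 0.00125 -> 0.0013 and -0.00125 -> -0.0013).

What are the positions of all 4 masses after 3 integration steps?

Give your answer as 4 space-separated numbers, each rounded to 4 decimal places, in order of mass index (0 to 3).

Answer: 2.4582 7.6430 10.3549 13.1012

Derivation:
Step 0: x=[2.0000 8.0000 11.0000 13.0000] v=[0.0000 0.0000 -2.0000 0.0000]
Step 1: x=[2.0800 7.9400 10.7900 13.0200] v=[0.8000 -0.6000 -2.1000 0.2000]
Step 2: x=[2.2356 7.8198 10.5738 13.0554] v=[1.5560 -1.2020 -2.1620 0.3540]
Step 3: x=[2.4582 7.6430 10.3549 13.1012] v=[2.2257 -1.7680 -2.1892 0.4577]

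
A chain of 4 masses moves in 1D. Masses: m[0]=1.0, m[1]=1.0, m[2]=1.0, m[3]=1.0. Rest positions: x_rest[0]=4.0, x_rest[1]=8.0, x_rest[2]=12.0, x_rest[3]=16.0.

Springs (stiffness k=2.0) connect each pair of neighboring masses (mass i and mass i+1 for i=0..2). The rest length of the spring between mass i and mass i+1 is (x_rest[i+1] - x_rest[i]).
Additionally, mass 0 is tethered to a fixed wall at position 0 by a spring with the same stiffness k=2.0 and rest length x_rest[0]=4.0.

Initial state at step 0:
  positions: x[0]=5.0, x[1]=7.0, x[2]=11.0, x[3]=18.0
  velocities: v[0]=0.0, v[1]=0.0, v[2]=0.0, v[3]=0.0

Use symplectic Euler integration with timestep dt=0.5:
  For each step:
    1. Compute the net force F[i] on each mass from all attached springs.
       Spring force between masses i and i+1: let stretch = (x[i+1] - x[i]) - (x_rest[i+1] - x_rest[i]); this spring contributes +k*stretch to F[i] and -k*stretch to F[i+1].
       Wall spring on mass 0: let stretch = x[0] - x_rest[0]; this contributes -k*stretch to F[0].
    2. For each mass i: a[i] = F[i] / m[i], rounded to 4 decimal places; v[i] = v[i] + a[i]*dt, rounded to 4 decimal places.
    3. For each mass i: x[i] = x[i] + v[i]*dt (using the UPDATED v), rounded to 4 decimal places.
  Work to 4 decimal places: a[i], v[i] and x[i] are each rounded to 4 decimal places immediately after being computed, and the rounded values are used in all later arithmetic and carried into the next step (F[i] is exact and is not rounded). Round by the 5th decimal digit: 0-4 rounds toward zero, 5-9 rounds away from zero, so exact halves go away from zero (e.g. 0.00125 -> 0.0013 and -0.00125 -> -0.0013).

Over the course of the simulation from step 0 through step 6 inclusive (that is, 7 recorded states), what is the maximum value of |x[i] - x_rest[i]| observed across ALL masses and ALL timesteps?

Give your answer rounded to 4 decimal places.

Answer: 2.3125

Derivation:
Step 0: x=[5.0000 7.0000 11.0000 18.0000] v=[0.0000 0.0000 0.0000 0.0000]
Step 1: x=[3.5000 8.0000 12.5000 16.5000] v=[-3.0000 2.0000 3.0000 -3.0000]
Step 2: x=[2.5000 9.0000 13.7500 15.0000] v=[-2.0000 2.0000 2.5000 -3.0000]
Step 3: x=[3.5000 9.1250 13.2500 14.8750] v=[2.0000 0.2500 -1.0000 -0.2500]
Step 4: x=[5.5625 8.5000 11.5000 15.9375] v=[4.1250 -1.2500 -3.5000 2.1250]
Step 5: x=[6.3125 7.9063 10.4688 16.7813] v=[1.5000 -1.1875 -2.0625 1.6875]
Step 6: x=[4.7032 7.7969 11.3126 16.4688] v=[-3.2187 -0.2188 1.6875 -0.6250]
Max displacement = 2.3125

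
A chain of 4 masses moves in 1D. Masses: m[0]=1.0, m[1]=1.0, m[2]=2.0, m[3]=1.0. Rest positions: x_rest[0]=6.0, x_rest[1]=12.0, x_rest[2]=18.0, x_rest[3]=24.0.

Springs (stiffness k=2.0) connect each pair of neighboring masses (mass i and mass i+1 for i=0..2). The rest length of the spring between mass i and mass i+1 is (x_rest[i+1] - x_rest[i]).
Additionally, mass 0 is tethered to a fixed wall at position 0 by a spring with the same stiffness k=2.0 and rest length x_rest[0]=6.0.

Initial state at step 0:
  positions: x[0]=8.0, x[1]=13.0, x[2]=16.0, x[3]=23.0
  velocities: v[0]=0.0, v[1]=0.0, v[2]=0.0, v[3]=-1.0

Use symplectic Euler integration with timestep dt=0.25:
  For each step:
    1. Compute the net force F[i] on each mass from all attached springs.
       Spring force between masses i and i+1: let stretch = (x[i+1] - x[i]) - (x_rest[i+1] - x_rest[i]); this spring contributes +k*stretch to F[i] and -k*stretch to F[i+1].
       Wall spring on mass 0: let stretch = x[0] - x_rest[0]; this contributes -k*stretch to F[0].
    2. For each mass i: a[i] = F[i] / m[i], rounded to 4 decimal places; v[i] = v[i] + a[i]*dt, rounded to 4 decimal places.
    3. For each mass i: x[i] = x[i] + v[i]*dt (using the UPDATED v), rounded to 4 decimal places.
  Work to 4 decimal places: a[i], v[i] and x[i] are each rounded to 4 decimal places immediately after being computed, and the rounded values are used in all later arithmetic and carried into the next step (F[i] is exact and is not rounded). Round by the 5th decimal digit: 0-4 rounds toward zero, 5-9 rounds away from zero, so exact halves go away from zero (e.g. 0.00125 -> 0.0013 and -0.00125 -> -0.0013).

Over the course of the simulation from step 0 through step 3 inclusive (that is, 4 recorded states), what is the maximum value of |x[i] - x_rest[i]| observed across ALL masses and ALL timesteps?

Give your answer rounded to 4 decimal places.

Answer: 2.1592

Derivation:
Step 0: x=[8.0000 13.0000 16.0000 23.0000] v=[0.0000 0.0000 0.0000 -1.0000]
Step 1: x=[7.6250 12.7500 16.2500 22.6250] v=[-1.5000 -1.0000 1.0000 -1.5000]
Step 2: x=[6.9375 12.2969 16.6797 22.2031] v=[-2.7500 -1.8125 1.7188 -1.6875]
Step 3: x=[6.0527 11.7217 17.1807 21.8408] v=[-3.5391 -2.3008 2.0040 -1.4492]
Max displacement = 2.1592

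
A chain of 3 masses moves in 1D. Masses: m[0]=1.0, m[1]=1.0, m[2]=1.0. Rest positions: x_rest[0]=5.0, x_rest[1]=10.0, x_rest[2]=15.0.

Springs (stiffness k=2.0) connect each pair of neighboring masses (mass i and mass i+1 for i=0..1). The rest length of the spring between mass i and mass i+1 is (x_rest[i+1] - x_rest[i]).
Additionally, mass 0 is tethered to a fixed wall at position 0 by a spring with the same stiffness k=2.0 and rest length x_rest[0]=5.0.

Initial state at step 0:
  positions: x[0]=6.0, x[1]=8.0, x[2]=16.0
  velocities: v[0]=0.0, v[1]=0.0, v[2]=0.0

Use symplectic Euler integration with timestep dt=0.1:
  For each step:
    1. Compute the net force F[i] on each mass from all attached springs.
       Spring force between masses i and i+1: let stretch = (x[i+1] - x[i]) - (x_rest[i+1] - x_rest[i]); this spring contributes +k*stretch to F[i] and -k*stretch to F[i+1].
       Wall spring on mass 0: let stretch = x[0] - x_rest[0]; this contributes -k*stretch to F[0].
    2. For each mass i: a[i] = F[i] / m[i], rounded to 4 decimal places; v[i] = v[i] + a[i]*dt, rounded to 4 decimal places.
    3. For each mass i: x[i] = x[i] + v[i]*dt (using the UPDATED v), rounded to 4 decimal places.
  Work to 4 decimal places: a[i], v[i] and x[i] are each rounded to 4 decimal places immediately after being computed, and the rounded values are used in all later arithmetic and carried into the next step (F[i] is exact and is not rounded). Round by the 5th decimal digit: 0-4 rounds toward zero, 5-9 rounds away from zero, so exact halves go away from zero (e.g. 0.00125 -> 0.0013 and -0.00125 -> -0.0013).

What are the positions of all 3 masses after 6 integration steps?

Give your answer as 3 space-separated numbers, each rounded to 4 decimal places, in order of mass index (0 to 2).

Step 0: x=[6.0000 8.0000 16.0000] v=[0.0000 0.0000 0.0000]
Step 1: x=[5.9200 8.1200 15.9400] v=[-0.8000 1.2000 -0.6000]
Step 2: x=[5.7656 8.3524 15.8236] v=[-1.5440 2.3240 -1.1640]
Step 3: x=[5.5476 8.6825 15.6578] v=[-2.1798 3.3009 -1.6582]
Step 4: x=[5.2814 9.0894 15.4525] v=[-2.6623 4.0690 -2.0533]
Step 5: x=[4.9857 9.5474 15.2199] v=[-2.9570 4.5800 -2.3259]
Step 6: x=[4.6815 10.0276 14.9739] v=[-3.0418 4.8022 -2.4604]

Answer: 4.6815 10.0276 14.9739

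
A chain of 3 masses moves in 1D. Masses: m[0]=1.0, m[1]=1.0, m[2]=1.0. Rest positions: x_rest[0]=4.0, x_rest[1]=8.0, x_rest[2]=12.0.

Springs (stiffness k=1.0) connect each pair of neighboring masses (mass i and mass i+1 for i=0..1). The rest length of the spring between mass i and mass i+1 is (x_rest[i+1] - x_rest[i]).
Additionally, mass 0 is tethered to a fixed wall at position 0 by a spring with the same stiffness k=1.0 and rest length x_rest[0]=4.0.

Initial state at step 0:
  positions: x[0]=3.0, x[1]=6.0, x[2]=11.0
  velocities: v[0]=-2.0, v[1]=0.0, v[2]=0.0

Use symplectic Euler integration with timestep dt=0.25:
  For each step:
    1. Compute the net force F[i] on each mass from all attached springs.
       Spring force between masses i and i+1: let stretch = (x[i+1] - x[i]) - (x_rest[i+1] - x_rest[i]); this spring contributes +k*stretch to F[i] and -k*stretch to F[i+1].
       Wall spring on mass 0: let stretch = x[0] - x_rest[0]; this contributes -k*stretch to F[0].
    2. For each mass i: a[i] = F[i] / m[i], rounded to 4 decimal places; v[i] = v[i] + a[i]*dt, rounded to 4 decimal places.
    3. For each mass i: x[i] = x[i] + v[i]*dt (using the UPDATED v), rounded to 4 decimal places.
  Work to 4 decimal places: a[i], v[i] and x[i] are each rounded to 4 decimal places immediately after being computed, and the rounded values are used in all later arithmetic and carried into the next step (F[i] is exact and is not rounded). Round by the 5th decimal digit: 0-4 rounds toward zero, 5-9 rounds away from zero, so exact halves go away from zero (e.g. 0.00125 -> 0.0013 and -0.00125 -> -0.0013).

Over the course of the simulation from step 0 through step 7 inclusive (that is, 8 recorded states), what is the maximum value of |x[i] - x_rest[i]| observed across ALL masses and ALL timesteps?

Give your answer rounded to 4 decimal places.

Step 0: x=[3.0000 6.0000 11.0000] v=[-2.0000 0.0000 0.0000]
Step 1: x=[2.5000 6.1250 10.9375] v=[-2.0000 0.5000 -0.2500]
Step 2: x=[2.0703 6.3242 10.8242] v=[-1.7188 0.7969 -0.4531]
Step 3: x=[1.7771 6.5388 10.6797] v=[-1.1729 0.8584 -0.5781]
Step 4: x=[1.6704 6.7146 10.5264] v=[-0.4268 0.7032 -0.6133]
Step 5: x=[1.7746 6.8134 10.3848] v=[0.4167 0.3951 -0.5663]
Step 6: x=[2.0828 6.8205 10.2700] v=[1.2328 0.0283 -0.4592]
Step 7: x=[2.5569 6.7471 10.1896] v=[1.8965 -0.2938 -0.3216]
Max displacement = 2.3296

Answer: 2.3296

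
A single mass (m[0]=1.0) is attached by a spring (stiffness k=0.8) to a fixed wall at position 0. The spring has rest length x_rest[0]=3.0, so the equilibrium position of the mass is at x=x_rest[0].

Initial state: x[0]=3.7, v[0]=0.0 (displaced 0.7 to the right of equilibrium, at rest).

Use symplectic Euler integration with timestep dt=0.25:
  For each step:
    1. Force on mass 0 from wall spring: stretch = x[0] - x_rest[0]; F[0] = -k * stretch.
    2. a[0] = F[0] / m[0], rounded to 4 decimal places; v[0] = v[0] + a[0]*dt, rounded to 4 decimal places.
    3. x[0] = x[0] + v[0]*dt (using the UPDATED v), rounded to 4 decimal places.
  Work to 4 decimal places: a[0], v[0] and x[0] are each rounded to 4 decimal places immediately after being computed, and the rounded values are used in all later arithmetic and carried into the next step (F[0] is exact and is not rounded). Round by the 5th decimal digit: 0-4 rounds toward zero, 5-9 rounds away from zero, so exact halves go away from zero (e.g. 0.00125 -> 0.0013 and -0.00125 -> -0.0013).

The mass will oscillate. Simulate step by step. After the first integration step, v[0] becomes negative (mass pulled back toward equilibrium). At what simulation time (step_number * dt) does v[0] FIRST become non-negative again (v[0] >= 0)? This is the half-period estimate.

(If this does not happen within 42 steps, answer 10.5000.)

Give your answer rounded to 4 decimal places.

Step 0: x=[3.7000] v=[0.0000]
Step 1: x=[3.6650] v=[-0.1400]
Step 2: x=[3.5968] v=[-0.2730]
Step 3: x=[3.4987] v=[-0.3924]
Step 4: x=[3.3757] v=[-0.4922]
Step 5: x=[3.2339] v=[-0.5674]
Step 6: x=[3.0804] v=[-0.6142]
Step 7: x=[2.9228] v=[-0.6303]
Step 8: x=[2.7691] v=[-0.6149]
Step 9: x=[2.6269] v=[-0.5687]
Step 10: x=[2.5034] v=[-0.4941]
Step 11: x=[2.4047] v=[-0.3948]
Step 12: x=[2.3358] v=[-0.2758]
Step 13: x=[2.3001] v=[-0.1430]
Step 14: x=[2.2994] v=[-0.0030]
Step 15: x=[2.3337] v=[0.1371]
First v>=0 after going negative at step 15, time=3.7500

Answer: 3.7500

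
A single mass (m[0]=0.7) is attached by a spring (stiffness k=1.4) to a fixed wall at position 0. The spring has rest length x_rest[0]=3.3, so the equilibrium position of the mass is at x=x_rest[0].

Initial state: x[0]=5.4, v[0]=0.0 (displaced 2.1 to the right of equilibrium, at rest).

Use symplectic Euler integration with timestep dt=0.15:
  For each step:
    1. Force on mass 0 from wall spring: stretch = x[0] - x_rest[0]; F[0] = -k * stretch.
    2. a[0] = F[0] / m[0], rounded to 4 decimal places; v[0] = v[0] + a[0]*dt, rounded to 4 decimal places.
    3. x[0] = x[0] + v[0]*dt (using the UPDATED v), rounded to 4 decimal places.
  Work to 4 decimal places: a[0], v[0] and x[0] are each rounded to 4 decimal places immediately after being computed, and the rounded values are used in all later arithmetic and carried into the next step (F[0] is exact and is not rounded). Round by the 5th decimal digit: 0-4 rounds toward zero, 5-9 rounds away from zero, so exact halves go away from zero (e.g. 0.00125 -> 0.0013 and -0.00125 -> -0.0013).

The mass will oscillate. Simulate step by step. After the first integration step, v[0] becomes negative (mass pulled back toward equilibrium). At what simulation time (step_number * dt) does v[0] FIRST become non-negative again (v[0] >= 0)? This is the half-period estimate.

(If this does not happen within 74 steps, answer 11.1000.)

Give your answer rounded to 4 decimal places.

Answer: 2.2500

Derivation:
Step 0: x=[5.4000] v=[0.0000]
Step 1: x=[5.3055] v=[-0.6300]
Step 2: x=[5.1207] v=[-1.2317]
Step 3: x=[4.8540] v=[-1.7779]
Step 4: x=[4.5174] v=[-2.2441]
Step 5: x=[4.1260] v=[-2.6093]
Step 6: x=[3.6974] v=[-2.8571]
Step 7: x=[3.2510] v=[-2.9763]
Step 8: x=[2.8068] v=[-2.9616]
Step 9: x=[2.3848] v=[-2.8136]
Step 10: x=[2.0040] v=[-2.5390]
Step 11: x=[1.6815] v=[-2.1502]
Step 12: x=[1.4318] v=[-1.6647]
Step 13: x=[1.2662] v=[-1.1042]
Step 14: x=[1.1921] v=[-0.4941]
Step 15: x=[1.2128] v=[0.1383]
First v>=0 after going negative at step 15, time=2.2500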